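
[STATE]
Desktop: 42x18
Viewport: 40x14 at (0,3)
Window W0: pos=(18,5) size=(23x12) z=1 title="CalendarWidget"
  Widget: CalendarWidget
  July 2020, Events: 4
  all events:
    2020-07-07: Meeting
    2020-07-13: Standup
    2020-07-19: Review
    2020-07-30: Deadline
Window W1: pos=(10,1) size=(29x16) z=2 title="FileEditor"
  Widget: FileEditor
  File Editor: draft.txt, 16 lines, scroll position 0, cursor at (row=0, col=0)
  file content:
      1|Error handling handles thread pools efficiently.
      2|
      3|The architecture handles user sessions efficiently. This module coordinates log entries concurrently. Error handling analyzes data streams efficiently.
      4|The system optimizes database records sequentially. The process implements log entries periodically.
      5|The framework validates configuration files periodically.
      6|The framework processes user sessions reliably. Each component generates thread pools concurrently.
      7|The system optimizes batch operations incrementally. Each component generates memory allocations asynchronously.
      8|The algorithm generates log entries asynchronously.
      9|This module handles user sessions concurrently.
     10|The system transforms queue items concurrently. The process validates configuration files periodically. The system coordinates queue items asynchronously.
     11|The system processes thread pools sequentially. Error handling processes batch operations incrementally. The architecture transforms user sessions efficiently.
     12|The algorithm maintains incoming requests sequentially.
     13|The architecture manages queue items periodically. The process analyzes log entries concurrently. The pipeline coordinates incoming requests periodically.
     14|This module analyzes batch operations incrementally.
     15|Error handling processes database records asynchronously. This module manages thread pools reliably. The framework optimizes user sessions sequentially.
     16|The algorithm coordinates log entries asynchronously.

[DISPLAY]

          ┠───────────────────────────┨ 
          ┃█rror handling handles thr▲┃ 
          ┃                          █┃━
          ┃The architecture handles u░┃ 
          ┃The system optimizes datab░┃─
          ┃The framework validates co░┃ 
          ┃The framework processes us░┃ 
          ┃The system optimizes batch░┃ 
          ┃The algorithm generates lo░┃2
          ┃This module handles user s░┃9
          ┃The system transforms queu░┃ 
          ┃The system processes threa░┃ 
          ┃The algorithm maintains in▼┃ 
          ┗━━━━━━━━━━━━━━━━━━━━━━━━━━━┛━


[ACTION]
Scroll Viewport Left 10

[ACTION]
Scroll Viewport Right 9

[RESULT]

        ┠───────────────────────────┨   
        ┃█rror handling handles thr▲┃   
        ┃                          █┃━┓ 
        ┃The architecture handles u░┃ ┃ 
        ┃The system optimizes datab░┃─┨ 
        ┃The framework validates co░┃ ┃ 
        ┃The framework processes us░┃ ┃ 
        ┃The system optimizes batch░┃ ┃ 
        ┃The algorithm generates lo░┃2┃ 
        ┃This module handles user s░┃9┃ 
        ┃The system transforms queu░┃ ┃ 
        ┃The system processes threa░┃ ┃ 
        ┃The algorithm maintains in▼┃ ┃ 
        ┗━━━━━━━━━━━━━━━━━━━━━━━━━━━┛━┛ 


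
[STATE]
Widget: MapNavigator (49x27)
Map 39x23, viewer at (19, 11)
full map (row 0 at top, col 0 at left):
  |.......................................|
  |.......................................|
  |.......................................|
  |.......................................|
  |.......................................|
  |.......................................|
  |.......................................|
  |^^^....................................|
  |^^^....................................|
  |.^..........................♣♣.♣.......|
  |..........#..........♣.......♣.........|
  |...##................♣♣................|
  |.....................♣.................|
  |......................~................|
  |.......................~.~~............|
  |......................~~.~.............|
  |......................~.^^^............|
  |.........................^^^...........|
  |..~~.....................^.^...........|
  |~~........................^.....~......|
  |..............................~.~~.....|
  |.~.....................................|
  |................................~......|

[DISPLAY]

                                                 
                                                 
     .......................................     
     .......................................     
     .......................................     
     .......................................     
     .......................................     
     .......................................     
     .......................................     
     ^^^....................................     
     ^^^....................................     
     .^..........................♣♣.♣.......     
     ..........#..........♣.......♣.........     
     ...##..............@.♣♣................     
     .....................♣.................     
     ......................~................     
     .......................~.~~............     
     ......................~~.~.............     
     ......................~.^^^............     
     .........................^^^...........     
     ..~~.....................^.^...........     
     ~~........................^.....~......     
     ..............................~.~~.....     
     .~.....................................     
     ................................~......     
                                                 
                                                 


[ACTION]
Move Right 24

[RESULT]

                                                 
                                                 
.........................                        
.........................                        
.........................                        
.........................                        
.........................                        
.........................                        
.........................                        
.........................                        
.........................                        
..............♣♣.♣.......                        
.......♣.......♣.........                        
.......♣♣...............@                        
.......♣.................                        
........~................                        
.........~.~~............                        
........~~.~.............                        
........~.^^^............                        
...........^^^...........                        
...........^.^...........                        
............^.....~......                        
................~.~~.....                        
.........................                        
..................~......                        
                                                 
                                                 


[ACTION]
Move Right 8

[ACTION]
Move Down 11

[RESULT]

..............♣♣.♣.......                        
.......♣.......♣.........                        
.......♣♣................                        
.......♣.................                        
........~................                        
.........~.~~............                        
........~~.~.............                        
........~.^^^............                        
...........^^^...........                        
...........^.^...........                        
............^.....~......                        
................~.~~.....                        
.........................                        
..................~.....@                        
                                                 
                                                 
                                                 
                                                 
                                                 
                                                 
                                                 
                                                 
                                                 
                                                 
                                                 
                                                 
                                                 


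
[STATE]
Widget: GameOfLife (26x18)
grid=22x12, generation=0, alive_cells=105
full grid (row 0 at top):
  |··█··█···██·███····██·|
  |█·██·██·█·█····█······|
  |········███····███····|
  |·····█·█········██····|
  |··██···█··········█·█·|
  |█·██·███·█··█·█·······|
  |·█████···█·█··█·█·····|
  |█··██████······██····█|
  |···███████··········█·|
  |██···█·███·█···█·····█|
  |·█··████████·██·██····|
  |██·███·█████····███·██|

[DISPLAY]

Gen: 0                    
··█··█···██·███····██·    
█·██·██·█·█····█······    
········███····███····    
·····█·█········██····    
··██···█··········█·█·    
█·██·███·█··█·█·······    
·█████···█·█··█·█·····    
█··██████······██····█    
···███████··········█·    
██···█·███·█···█·····█    
·█··████████·██·██····    
██·███·█████····███·██    
                          
                          
                          
                          
                          


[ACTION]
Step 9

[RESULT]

Gen: 9                    
·········██████·······    
········█·█·██·█······    
██··█···██····██······    
█····█········██······    
·█··██················    
·············█········    
········██··███·······    
··███····█······██····    
·█···█···█·········█··    
█·█···█··········██···    
█····█·····██·█·██·█··    
·████·················    
                          
                          
                          
                          
                          


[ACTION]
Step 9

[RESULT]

Gen: 18                   
···············█······    
········███······█····    
·······██·············    
███····█·········█····    
███···████··█·········    
█·█···················    
······················    
█···············█·█···    
██··············█·····    
█··█·█·······███······    
█·█··█········███···█·    
·███···········███·█··    
                          
                          
                          
                          
                          


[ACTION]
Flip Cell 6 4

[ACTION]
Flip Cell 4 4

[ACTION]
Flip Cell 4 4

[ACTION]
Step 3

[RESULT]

Gen: 21                   
········█·············    
·········██···········    
·██···██··············    
·██···███·············    
···█·██···············    
··██···█··············    
·█·█··················    
················██····    
·█················█···    
·█···········██·██····    
█············███······    
·█····················    
                          
                          
                          
                          
                          


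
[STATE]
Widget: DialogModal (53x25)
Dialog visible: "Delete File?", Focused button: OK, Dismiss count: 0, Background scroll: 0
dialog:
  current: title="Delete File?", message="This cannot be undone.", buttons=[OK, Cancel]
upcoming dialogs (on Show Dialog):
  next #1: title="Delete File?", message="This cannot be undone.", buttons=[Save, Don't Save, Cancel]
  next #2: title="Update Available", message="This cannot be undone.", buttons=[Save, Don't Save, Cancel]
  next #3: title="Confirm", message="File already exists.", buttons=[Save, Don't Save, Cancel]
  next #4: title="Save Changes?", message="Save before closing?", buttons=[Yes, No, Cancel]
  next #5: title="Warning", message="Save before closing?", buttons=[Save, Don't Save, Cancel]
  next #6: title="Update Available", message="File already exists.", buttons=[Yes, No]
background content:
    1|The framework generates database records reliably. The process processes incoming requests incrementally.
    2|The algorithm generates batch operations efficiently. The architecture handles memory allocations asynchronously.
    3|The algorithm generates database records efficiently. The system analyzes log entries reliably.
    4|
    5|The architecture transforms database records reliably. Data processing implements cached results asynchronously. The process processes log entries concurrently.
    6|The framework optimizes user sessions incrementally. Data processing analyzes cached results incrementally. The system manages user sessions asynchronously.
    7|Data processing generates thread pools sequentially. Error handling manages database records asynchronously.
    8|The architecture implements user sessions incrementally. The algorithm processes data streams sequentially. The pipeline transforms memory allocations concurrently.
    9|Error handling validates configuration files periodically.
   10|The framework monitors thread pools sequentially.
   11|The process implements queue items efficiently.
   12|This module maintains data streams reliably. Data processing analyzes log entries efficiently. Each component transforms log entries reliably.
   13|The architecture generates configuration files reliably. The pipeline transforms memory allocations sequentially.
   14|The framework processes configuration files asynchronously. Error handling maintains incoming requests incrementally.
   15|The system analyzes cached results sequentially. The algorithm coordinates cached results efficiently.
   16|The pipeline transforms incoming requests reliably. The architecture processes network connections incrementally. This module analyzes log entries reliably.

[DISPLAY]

The framework generates database records reliably. Th
The algorithm generates batch operations efficiently.
The algorithm generates database records efficiently.
                                                     
The architecture transforms database records reliably
The framework optimizes user sessions incrementally. 
Data processing generates thread pools sequentially. 
The architecture implements user sessions incremental
Error handling validates configuration files periodic
The framework monitors thread pools sequentially.    
The process i┌────────────────────────┐ciently.      
This module m│      Delete File?      │ably. Data pro
The architect│ This cannot be undone. │n files reliab
The framework│     [OK]  Cancel       │iles asynchron
The system an└────────────────────────┘entially. The 
The pipeline transforms incoming requests reliably. T
                                                     
                                                     
                                                     
                                                     
                                                     
                                                     
                                                     
                                                     
                                                     


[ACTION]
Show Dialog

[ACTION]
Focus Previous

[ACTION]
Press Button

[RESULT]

The framework generates database records reliably. Th
The algorithm generates batch operations efficiently.
The algorithm generates database records efficiently.
                                                     
The architecture transforms database records reliably
The framework optimizes user sessions incrementally. 
Data processing generates thread pools sequentially. 
The architecture implements user sessions incremental
Error handling validates configuration files periodic
The framework monitors thread pools sequentially.    
The process implements queue items efficiently.      
This module maintains data streams reliably. Data pro
The architecture generates configuration files reliab
The framework processes configuration files asynchron
The system analyzes cached results sequentially. The 
The pipeline transforms incoming requests reliably. T
                                                     
                                                     
                                                     
                                                     
                                                     
                                                     
                                                     
                                                     
                                                     


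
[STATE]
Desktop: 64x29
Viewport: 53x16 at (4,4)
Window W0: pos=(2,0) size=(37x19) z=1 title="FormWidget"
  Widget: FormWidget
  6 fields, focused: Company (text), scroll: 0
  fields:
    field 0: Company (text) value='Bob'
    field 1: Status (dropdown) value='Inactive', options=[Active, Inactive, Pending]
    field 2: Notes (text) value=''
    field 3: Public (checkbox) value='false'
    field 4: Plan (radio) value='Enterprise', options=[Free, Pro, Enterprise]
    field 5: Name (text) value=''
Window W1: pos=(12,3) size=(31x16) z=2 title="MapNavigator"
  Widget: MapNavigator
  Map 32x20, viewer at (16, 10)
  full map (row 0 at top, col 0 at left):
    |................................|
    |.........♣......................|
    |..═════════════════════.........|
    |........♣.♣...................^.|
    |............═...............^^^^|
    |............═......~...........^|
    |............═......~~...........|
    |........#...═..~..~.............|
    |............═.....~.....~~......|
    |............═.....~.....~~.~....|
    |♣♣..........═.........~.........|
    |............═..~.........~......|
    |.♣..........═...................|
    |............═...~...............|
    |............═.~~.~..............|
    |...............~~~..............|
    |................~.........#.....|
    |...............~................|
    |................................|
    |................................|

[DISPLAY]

 Status:┃ MapNavigator                ┃              
 Notes: ┠─────────────────────────────┨              
 Public:┃..........═...............^^^┃              
 Plan:  ┃..........═......~...........┃              
 Name:  ┃..........═......~~..........┃              
        ┃......#...═..~..~............┃              
        ┃..........═.....~.....~~.....┃              
        ┃..........═.....~.....~~.~...┃              
        ┃..........═...@.....~........┃              
        ┃..........═..~.........~.....┃              
        ┃..........═..................┃              
        ┃..........═...~..............┃              
        ┃..........═.~~.~.............┃              
        ┃.............~~~.............┃              
━━━━━━━━┗━━━━━━━━━━━━━━━━━━━━━━━━━━━━━┛              
                                                     


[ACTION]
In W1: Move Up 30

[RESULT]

 Status:┃ MapNavigator                ┃              
 Notes: ┠─────────────────────────────┨              
 Public:┃                             ┃              
 Plan:  ┃                             ┃              
 Name:  ┃                             ┃              
        ┃                             ┃              
        ┃                             ┃              
        ┃                             ┃              
        ┃..............@..............┃              
        ┃.......♣.....................┃              
        ┃═════════════════════........┃              
        ┃......♣.♣...................^┃              
        ┃..........═...............^^^┃              
        ┃..........═......~...........┃              
━━━━━━━━┗━━━━━━━━━━━━━━━━━━━━━━━━━━━━━┛              
                                                     


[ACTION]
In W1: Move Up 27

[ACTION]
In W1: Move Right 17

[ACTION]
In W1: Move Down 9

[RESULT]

 Status:┃ MapNavigator                ┃              
 Notes: ┠─────────────────────────────┨              
 Public:┃.............^.              ┃              
 Plan:  ┃...........^^^^              ┃              
 Name:  ┃..~...........^              ┃              
        ┃..~~...........              ┃              
        ┃.~.............              ┃              
        ┃.~.....~~......              ┃              
        ┃.~.....~~.~...@              ┃              
        ┃.....~.........              ┃              
        ┃........~......              ┃              
        ┃...............              ┃              
        ┃...............              ┃              
        ┃~..............              ┃              
━━━━━━━━┗━━━━━━━━━━━━━━━━━━━━━━━━━━━━━┛              
                                                     


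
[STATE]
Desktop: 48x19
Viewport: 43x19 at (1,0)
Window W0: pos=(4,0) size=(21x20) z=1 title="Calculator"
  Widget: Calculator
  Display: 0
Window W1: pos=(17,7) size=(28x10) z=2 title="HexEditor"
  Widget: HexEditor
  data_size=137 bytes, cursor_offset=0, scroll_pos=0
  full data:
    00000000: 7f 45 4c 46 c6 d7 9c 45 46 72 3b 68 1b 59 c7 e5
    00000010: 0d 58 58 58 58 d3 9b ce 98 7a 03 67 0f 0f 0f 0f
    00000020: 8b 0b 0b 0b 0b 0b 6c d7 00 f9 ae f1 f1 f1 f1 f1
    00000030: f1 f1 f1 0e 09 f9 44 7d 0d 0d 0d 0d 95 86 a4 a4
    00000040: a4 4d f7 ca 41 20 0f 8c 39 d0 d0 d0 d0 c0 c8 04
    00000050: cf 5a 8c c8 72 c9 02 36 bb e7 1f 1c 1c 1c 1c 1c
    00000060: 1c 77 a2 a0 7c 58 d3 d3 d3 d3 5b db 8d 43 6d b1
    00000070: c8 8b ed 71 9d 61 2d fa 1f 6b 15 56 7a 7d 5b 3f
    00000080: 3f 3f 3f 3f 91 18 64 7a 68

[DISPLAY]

   ┏━━━━━━━━━━━━━━━━━━━┓                   
   ┃ Calculator        ┃                   
   ┠───────────────────┨                   
   ┃                  0┃                   
   ┃┌───┬───┬───┬───┐  ┃                   
   ┃│ 7 │ 8 │ 9 │ ÷ │  ┃                   
   ┃├───┼───┼───┼───┤  ┃                   
   ┃│ 4 │ 5 │ 6 ┏━━━━━━━━━━━━━━━━━━━━━━━━━━
   ┃├───┼───┼───┃ HexEditor                
   ┃│ 1 │ 2 │ 3 ┠──────────────────────────
   ┃├───┼───┼───┃00000000  7F 45 4c 46 c6 d
   ┃│ 0 │ . │ = ┃00000010  0d 58 58 58 58 d
   ┃├───┼───┼───┃00000020  8b 0b 0b 0b 0b 0
   ┃│ C │ MC│ MR┃00000030  f1 f1 f1 0e 09 f
   ┃└───┴───┴───┃00000040  a4 4d f7 ca 41 2
   ┃            ┃00000050  cf 5a 8c c8 72 c
   ┃            ┗━━━━━━━━━━━━━━━━━━━━━━━━━━
   ┃                   ┃                   
   ┃                   ┃                   


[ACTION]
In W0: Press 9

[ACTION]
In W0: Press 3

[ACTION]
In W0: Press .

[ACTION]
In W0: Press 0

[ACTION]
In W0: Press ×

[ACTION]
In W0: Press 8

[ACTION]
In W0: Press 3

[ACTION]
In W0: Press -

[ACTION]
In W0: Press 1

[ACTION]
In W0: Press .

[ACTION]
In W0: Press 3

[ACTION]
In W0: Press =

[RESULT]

   ┏━━━━━━━━━━━━━━━━━━━┓                   
   ┃ Calculator        ┃                   
   ┠───────────────────┨                   
   ┃             7717.7┃                   
   ┃┌───┬───┬───┬───┐  ┃                   
   ┃│ 7 │ 8 │ 9 │ ÷ │  ┃                   
   ┃├───┼───┼───┼───┤  ┃                   
   ┃│ 4 │ 5 │ 6 ┏━━━━━━━━━━━━━━━━━━━━━━━━━━
   ┃├───┼───┼───┃ HexEditor                
   ┃│ 1 │ 2 │ 3 ┠──────────────────────────
   ┃├───┼───┼───┃00000000  7F 45 4c 46 c6 d
   ┃│ 0 │ . │ = ┃00000010  0d 58 58 58 58 d
   ┃├───┼───┼───┃00000020  8b 0b 0b 0b 0b 0
   ┃│ C │ MC│ MR┃00000030  f1 f1 f1 0e 09 f
   ┃└───┴───┴───┃00000040  a4 4d f7 ca 41 2
   ┃            ┃00000050  cf 5a 8c c8 72 c
   ┃            ┗━━━━━━━━━━━━━━━━━━━━━━━━━━
   ┃                   ┃                   
   ┃                   ┃                   


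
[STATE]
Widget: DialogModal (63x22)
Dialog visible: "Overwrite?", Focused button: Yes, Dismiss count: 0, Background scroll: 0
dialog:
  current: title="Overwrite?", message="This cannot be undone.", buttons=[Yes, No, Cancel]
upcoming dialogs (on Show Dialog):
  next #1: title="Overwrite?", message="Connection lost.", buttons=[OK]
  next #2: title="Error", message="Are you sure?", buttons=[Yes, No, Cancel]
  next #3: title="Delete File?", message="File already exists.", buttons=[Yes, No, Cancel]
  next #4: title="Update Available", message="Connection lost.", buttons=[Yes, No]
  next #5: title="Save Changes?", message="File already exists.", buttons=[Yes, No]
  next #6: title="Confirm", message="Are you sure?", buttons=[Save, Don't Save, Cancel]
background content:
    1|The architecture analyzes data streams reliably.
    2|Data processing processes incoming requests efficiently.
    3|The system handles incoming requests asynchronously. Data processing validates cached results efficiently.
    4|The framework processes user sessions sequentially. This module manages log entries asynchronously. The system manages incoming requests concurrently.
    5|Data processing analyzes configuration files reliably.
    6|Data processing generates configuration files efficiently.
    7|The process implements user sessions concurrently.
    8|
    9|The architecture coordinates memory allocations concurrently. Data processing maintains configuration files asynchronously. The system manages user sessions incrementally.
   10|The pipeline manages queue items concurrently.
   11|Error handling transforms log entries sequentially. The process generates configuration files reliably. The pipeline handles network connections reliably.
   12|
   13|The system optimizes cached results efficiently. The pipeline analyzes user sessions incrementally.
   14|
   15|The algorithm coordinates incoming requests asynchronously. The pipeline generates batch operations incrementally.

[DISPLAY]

The architecture analyzes data streams reliably.               
Data processing processes incoming requests efficiently.       
The system handles incoming requests asynchronously. Data proce
The framework processes user sessions sequentially. This module
Data processing analyzes configuration files reliably.         
Data processing generates configuration files efficiently.     
The process implements user sessions concurrently.             
                                                               
The architecture c┌────────────────────────┐ons concurrently. D
The pipeline manag│       Overwrite?       │y.                 
Error handling tra│ This cannot be undone. │tially. The process
                  │  [Yes]  No   Cancel    │                   
The system optimiz└────────────────────────┘tly. The pipeline a
                                                               
The algorithm coordinates incoming requests asynchronously. The
                                                               
                                                               
                                                               
                                                               
                                                               
                                                               
                                                               


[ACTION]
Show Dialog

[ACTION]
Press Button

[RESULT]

The architecture analyzes data streams reliably.               
Data processing processes incoming requests efficiently.       
The system handles incoming requests asynchronously. Data proce
The framework processes user sessions sequentially. This module
Data processing analyzes configuration files reliably.         
Data processing generates configuration files efficiently.     
The process implements user sessions concurrently.             
                                                               
The architecture coordinates memory allocations concurrently. D
The pipeline manages queue items concurrently.                 
Error handling transforms log entries sequentially. The process
                                                               
The system optimizes cached results efficiently. The pipeline a
                                                               
The algorithm coordinates incoming requests asynchronously. The
                                                               
                                                               
                                                               
                                                               
                                                               
                                                               
                                                               


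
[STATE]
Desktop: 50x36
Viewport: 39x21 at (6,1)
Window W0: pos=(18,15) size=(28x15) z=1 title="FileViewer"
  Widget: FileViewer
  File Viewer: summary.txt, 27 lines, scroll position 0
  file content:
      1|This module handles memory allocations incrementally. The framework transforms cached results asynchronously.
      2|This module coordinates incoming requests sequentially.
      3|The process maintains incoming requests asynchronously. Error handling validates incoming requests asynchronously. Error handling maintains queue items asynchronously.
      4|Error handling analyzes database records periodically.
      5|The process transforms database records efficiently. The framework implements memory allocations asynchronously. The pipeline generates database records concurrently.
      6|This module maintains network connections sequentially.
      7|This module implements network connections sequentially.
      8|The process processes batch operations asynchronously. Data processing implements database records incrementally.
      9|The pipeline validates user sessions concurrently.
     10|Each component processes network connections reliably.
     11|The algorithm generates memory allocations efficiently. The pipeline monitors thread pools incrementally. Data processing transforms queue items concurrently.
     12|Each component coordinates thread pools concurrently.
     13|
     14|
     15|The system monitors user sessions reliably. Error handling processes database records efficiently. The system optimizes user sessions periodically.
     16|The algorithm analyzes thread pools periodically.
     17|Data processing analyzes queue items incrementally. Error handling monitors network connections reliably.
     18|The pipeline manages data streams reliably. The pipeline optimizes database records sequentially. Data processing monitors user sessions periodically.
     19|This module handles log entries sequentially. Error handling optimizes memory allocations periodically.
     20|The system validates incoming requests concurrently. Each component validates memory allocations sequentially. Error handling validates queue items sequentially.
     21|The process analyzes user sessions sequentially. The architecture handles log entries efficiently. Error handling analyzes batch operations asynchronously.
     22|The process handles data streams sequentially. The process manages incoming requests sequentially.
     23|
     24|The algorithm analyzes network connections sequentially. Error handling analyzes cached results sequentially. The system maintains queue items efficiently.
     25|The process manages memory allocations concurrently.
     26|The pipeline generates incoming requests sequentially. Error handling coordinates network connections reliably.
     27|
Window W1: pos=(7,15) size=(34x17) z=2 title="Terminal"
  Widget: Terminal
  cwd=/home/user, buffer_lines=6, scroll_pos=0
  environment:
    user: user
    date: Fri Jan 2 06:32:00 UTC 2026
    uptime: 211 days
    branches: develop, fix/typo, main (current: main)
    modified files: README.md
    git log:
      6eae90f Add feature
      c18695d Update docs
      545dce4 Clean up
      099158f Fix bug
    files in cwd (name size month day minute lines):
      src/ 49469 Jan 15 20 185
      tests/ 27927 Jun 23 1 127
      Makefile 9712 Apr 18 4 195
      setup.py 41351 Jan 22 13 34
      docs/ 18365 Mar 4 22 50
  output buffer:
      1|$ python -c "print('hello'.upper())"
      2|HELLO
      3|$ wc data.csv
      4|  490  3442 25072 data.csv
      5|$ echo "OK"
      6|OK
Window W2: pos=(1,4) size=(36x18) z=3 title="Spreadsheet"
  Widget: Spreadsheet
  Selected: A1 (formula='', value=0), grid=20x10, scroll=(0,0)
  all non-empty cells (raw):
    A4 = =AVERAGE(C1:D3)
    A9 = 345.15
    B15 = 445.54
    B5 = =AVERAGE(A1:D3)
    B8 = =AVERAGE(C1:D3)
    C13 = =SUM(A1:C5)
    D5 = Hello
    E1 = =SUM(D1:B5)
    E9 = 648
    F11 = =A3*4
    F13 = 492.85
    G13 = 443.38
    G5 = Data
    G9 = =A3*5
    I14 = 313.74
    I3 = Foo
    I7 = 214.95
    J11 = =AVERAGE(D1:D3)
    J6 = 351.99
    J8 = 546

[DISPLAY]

                                       
                                       
                                       
━━━━━━━━━━━━━━━━━━━━━━━━━━━━━━┓        
eadsheet                      ┃        
──────────────────────────────┨        
                              ┃        
   A       B       C       D  ┃        
------------------------------┃        
     [0]       0       0      ┃        
       0       0       0      ┃        
       0       0       0      ┃        
       0       0       0      ┃        
       0       0       0Hello ┃        
       0       0       0      ┃━━━┓━━━━
       0       0       0      ┃   ┃    
       0       0       0      ┃───┨────
  345.15       0       0      ┃per┃mor▲
       0       0       0      ┃   ┃s i█
       0       0       0      ┃   ┃inc░
━━━━━━━━━━━━━━━━━━━━━━━━━━━━━━┛   ┃s d░


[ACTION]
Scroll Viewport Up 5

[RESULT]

                                       
                                       
                                       
                                       
━━━━━━━━━━━━━━━━━━━━━━━━━━━━━━┓        
eadsheet                      ┃        
──────────────────────────────┨        
                              ┃        
   A       B       C       D  ┃        
------------------------------┃        
     [0]       0       0      ┃        
       0       0       0      ┃        
       0       0       0      ┃        
       0       0       0      ┃        
       0       0       0Hello ┃        
       0       0       0      ┃━━━┓━━━━
       0       0       0      ┃   ┃    
       0       0       0      ┃───┨────
  345.15       0       0      ┃per┃mor▲
       0       0       0      ┃   ┃s i█
       0       0       0      ┃   ┃inc░


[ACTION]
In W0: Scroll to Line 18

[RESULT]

                                       
                                       
                                       
                                       
━━━━━━━━━━━━━━━━━━━━━━━━━━━━━━┓        
eadsheet                      ┃        
──────────────────────────────┨        
                              ┃        
   A       B       C       D  ┃        
------------------------------┃        
     [0]       0       0      ┃        
       0       0       0      ┃        
       0       0       0      ┃        
       0       0       0      ┃        
       0       0       0Hello ┃        
       0       0       0      ┃━━━┓━━━━
       0       0       0      ┃   ┃    
       0       0       0      ┃───┨────
  345.15       0       0      ┃per┃es ▲
       0       0       0      ┃   ┃ata░
       0       0       0      ┃   ┃g e░


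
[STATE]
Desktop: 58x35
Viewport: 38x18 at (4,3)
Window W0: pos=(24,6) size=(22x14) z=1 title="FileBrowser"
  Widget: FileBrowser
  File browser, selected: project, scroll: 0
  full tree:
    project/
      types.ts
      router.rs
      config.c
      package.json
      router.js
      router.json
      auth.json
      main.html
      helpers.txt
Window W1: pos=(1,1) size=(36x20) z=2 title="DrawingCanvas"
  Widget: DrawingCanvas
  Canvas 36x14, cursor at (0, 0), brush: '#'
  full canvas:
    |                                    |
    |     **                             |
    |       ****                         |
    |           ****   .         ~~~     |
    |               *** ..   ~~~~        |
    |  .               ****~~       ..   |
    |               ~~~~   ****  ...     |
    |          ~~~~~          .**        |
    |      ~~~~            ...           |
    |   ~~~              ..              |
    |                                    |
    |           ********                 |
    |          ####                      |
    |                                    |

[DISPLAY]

────────────────────────────────┨     
                                ┃     
   **                           ┃     
     ****                       ┃━━━━━
         ****   .         ~~~   ┃     
             *** ..   ~~~~      ┃─────
.               ****~~       .. ┃t/   
             ~~~~   ****  ...   ┃     
        ~~~~~          .**      ┃s    
    ~~~~            ...         ┃     
 ~~~              ..            ┃json 
                                ┃s    
         ********               ┃son  
        ####                    ┃n    
                                ┃l    
                                ┃txt  
                                ┃━━━━━
━━━━━━━━━━━━━━━━━━━━━━━━━━━━━━━━┛     


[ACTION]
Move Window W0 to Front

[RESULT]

────────────────────────────────┨     
                                ┃     
   **                           ┃     
     ****           ┏━━━━━━━━━━━━━━━━━
         ****   .   ┃ FileBrowser     
             *** .. ┠─────────────────
.               ****┃> [-] project/   
             ~~~~   ┃    types.ts     
        ~~~~~       ┃    router.rs    
    ~~~~            ┃    config.c     
 ~~~              ..┃    package.json 
                    ┃    router.js    
         ********   ┃    router.json  
        ####        ┃    auth.json    
                    ┃    main.html    
                    ┃    helpers.txt  
                    ┗━━━━━━━━━━━━━━━━━
━━━━━━━━━━━━━━━━━━━━━━━━━━━━━━━━┛     


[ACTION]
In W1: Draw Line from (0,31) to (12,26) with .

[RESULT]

────────────────────────────────┨     
                             .  ┃     
   **                        .  ┃     
     ****           ┏━━━━━━━━━━━━━━━━━
         ****   .   ┃ FileBrowser     
             *** .. ┠─────────────────
.               ****┃> [-] project/   
             ~~~~   ┃    types.ts     
        ~~~~~       ┃    router.rs    
    ~~~~            ┃    config.c     
 ~~~              ..┃    package.json 
                    ┃    router.js    
         ********   ┃    router.json  
        ####        ┃    auth.json    
                    ┃    main.html    
                    ┃    helpers.txt  
                    ┗━━━━━━━━━━━━━━━━━
━━━━━━━━━━━━━━━━━━━━━━━━━━━━━━━━┛     
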